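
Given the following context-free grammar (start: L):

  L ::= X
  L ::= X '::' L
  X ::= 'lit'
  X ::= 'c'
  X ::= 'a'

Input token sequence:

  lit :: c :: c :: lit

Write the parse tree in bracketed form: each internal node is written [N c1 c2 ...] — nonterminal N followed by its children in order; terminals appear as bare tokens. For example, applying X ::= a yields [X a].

[L [X lit] :: [L [X c] :: [L [X c] :: [L [X lit]]]]]

L
X :: L
lit :: L
lit :: X :: L
lit :: c :: L
lit :: c :: X :: L
lit :: c :: c :: L
lit :: c :: c :: X
lit :: c :: c :: lit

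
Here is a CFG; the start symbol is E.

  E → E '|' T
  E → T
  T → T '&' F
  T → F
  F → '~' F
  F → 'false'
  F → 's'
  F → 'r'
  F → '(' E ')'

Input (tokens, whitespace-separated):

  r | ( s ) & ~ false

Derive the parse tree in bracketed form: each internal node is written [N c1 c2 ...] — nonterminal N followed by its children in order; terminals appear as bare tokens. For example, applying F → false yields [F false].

E
E | T
T | T
F | T
r | T
r | T & F
r | F & F
r | ( E ) & F
r | ( T ) & F
r | ( F ) & F
r | ( s ) & F
r | ( s ) & ~ F
r | ( s ) & ~ false

[E [E [T [F r]]] | [T [T [F ( [E [T [F s]]] )]] & [F ~ [F false]]]]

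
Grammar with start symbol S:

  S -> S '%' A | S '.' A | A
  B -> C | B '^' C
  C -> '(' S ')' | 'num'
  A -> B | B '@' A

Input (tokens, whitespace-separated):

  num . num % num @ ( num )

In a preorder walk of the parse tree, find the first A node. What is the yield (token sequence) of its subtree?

num

[S [S [S [A [B [C num]]]] . [A [B [C num]]]] % [A [B [C num]] @ [A [B [C ( [S [A [B [C num]]]] )]]]]]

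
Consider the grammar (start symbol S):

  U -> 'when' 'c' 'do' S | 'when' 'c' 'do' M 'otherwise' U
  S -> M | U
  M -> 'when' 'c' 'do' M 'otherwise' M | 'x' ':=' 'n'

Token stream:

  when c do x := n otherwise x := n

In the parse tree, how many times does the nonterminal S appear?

1

[S [M when c do [M x := n] otherwise [M x := n]]]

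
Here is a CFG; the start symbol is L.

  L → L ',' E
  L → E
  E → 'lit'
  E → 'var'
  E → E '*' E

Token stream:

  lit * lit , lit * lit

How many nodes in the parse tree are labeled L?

2

[L [L [E [E lit] * [E lit]]] , [E [E lit] * [E lit]]]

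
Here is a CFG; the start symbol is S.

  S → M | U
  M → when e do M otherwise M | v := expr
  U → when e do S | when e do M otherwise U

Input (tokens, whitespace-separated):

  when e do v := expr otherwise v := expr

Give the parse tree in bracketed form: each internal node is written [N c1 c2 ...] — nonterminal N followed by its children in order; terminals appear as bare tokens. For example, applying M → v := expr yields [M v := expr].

[S [M when e do [M v := expr] otherwise [M v := expr]]]

S
M
when e do M otherwise M
when e do v := expr otherwise M
when e do v := expr otherwise v := expr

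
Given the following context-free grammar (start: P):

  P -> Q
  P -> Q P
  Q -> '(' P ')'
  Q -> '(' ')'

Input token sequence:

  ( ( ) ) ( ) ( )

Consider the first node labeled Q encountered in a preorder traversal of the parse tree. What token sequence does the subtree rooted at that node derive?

[P [Q ( [P [Q ( )]] )] [P [Q ( )] [P [Q ( )]]]]

( ( ) )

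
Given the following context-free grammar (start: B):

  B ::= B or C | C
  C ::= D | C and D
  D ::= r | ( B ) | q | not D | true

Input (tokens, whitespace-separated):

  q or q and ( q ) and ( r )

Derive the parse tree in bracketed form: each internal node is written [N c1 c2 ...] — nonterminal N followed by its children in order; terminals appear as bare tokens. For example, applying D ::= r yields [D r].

B
B or C
C or C
D or C
q or C
q or C and D
q or C and D and D
q or D and D and D
q or q and D and D
q or q and ( B ) and D
q or q and ( C ) and D
q or q and ( D ) and D
q or q and ( q ) and D
q or q and ( q ) and ( B )
q or q and ( q ) and ( C )
q or q and ( q ) and ( D )
q or q and ( q ) and ( r )

[B [B [C [D q]]] or [C [C [C [D q]] and [D ( [B [C [D q]]] )]] and [D ( [B [C [D r]]] )]]]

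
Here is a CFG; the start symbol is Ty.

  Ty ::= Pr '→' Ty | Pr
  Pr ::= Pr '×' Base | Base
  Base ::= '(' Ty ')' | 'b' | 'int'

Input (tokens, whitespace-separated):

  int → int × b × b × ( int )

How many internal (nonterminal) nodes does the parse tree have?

15

[Ty [Pr [Base int]] → [Ty [Pr [Pr [Pr [Pr [Base int]] × [Base b]] × [Base b]] × [Base ( [Ty [Pr [Base int]]] )]]]]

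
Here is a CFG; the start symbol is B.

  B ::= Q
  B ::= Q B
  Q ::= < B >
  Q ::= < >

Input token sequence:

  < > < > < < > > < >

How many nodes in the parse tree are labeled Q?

[B [Q < >] [B [Q < >] [B [Q < [B [Q < >]] >] [B [Q < >]]]]]

5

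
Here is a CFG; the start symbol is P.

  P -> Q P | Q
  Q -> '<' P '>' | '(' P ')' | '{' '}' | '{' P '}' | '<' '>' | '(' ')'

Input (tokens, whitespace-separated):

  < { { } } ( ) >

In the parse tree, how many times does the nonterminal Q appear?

4

[P [Q < [P [Q { [P [Q { }]] }] [P [Q ( )]]] >]]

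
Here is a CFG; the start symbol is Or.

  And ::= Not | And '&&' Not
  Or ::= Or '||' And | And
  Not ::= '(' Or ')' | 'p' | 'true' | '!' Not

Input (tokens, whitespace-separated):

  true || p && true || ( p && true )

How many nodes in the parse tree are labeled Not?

6

[Or [Or [Or [And [Not true]]] || [And [And [Not p]] && [Not true]]] || [And [Not ( [Or [And [And [Not p]] && [Not true]]] )]]]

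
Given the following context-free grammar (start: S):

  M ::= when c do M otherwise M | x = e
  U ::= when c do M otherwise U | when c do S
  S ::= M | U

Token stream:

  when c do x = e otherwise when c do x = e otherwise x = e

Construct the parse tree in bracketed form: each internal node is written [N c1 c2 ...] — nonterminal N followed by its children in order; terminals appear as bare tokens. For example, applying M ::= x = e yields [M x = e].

[S [M when c do [M x = e] otherwise [M when c do [M x = e] otherwise [M x = e]]]]

S
M
when c do M otherwise M
when c do x = e otherwise M
when c do x = e otherwise when c do M otherwise M
when c do x = e otherwise when c do x = e otherwise M
when c do x = e otherwise when c do x = e otherwise x = e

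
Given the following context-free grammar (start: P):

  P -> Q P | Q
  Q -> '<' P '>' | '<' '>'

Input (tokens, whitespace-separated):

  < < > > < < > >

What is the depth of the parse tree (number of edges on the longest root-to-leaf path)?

[P [Q < [P [Q < >]] >] [P [Q < [P [Q < >]] >]]]

5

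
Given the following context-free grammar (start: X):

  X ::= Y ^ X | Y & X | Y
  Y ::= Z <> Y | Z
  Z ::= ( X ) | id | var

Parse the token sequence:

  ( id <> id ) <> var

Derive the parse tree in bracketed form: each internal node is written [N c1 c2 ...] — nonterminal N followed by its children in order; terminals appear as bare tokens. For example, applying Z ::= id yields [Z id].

[X [Y [Z ( [X [Y [Z id] <> [Y [Z id]]]] )] <> [Y [Z var]]]]

X
Y
Z <> Y
( X ) <> Y
( Y ) <> Y
( Z <> Y ) <> Y
( id <> Y ) <> Y
( id <> Z ) <> Y
( id <> id ) <> Y
( id <> id ) <> Z
( id <> id ) <> var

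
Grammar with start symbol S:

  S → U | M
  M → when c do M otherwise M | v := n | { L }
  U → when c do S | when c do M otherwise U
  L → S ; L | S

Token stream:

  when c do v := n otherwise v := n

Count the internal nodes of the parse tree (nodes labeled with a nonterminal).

[S [M when c do [M v := n] otherwise [M v := n]]]

4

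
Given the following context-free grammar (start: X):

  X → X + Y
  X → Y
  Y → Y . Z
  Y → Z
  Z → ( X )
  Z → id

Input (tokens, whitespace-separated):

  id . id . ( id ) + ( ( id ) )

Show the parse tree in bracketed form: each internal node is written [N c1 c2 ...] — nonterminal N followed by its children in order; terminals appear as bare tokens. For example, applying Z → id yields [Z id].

X
X + Y
Y + Y
Y . Z + Y
Y . Z . Z + Y
Z . Z . Z + Y
id . Z . Z + Y
id . id . Z + Y
id . id . ( X ) + Y
id . id . ( Y ) + Y
id . id . ( Z ) + Y
id . id . ( id ) + Y
id . id . ( id ) + Z
id . id . ( id ) + ( X )
id . id . ( id ) + ( Y )
id . id . ( id ) + ( Z )
id . id . ( id ) + ( ( X ) )
id . id . ( id ) + ( ( Y ) )
id . id . ( id ) + ( ( Z ) )
id . id . ( id ) + ( ( id ) )

[X [X [Y [Y [Y [Z id]] . [Z id]] . [Z ( [X [Y [Z id]]] )]]] + [Y [Z ( [X [Y [Z ( [X [Y [Z id]]] )]]] )]]]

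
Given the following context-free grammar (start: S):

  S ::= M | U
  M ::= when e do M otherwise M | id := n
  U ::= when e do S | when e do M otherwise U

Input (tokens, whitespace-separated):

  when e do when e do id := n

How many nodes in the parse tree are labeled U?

[S [U when e do [S [U when e do [S [M id := n]]]]]]

2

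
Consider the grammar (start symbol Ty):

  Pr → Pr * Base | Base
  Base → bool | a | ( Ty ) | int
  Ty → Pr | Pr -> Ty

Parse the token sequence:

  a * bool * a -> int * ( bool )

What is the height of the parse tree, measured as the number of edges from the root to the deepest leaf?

7

[Ty [Pr [Pr [Pr [Base a]] * [Base bool]] * [Base a]] -> [Ty [Pr [Pr [Base int]] * [Base ( [Ty [Pr [Base bool]]] )]]]]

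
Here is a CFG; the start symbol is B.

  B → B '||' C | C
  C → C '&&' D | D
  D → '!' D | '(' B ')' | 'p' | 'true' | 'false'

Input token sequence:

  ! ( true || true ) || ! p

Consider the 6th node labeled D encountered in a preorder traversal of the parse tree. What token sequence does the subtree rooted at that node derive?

p

[B [B [C [D ! [D ( [B [B [C [D true]]] || [C [D true]]] )]]]] || [C [D ! [D p]]]]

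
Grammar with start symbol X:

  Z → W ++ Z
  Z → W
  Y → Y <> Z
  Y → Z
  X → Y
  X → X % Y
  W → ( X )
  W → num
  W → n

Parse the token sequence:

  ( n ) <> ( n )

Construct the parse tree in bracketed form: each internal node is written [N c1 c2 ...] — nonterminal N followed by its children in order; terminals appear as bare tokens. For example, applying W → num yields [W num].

X
Y
Y <> Z
Z <> Z
W <> Z
( X ) <> Z
( Y ) <> Z
( Z ) <> Z
( W ) <> Z
( n ) <> Z
( n ) <> W
( n ) <> ( X )
( n ) <> ( Y )
( n ) <> ( Z )
( n ) <> ( W )
( n ) <> ( n )

[X [Y [Y [Z [W ( [X [Y [Z [W n]]]] )]]] <> [Z [W ( [X [Y [Z [W n]]]] )]]]]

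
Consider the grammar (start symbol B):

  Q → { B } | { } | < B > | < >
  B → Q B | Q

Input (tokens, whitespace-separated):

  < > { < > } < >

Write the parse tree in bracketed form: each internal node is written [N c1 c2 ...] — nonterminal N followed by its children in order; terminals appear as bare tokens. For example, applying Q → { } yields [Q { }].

[B [Q < >] [B [Q { [B [Q < >]] }] [B [Q < >]]]]

B
Q B
< > B
< > Q B
< > { B } B
< > { Q } B
< > { < > } B
< > { < > } Q
< > { < > } < >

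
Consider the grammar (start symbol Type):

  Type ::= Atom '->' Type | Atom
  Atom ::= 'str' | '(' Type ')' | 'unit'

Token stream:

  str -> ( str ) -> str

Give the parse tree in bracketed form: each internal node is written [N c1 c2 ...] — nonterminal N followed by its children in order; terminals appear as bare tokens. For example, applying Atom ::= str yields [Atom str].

[Type [Atom str] -> [Type [Atom ( [Type [Atom str]] )] -> [Type [Atom str]]]]

Type
Atom -> Type
str -> Type
str -> Atom -> Type
str -> ( Type ) -> Type
str -> ( Atom ) -> Type
str -> ( str ) -> Type
str -> ( str ) -> Atom
str -> ( str ) -> str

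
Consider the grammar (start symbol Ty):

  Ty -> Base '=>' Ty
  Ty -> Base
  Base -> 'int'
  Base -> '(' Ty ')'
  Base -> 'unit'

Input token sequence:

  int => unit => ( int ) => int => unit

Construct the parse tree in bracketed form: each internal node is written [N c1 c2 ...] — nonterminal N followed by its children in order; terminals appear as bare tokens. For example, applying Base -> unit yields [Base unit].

Ty
Base => Ty
int => Ty
int => Base => Ty
int => unit => Ty
int => unit => Base => Ty
int => unit => ( Ty ) => Ty
int => unit => ( Base ) => Ty
int => unit => ( int ) => Ty
int => unit => ( int ) => Base => Ty
int => unit => ( int ) => int => Ty
int => unit => ( int ) => int => Base
int => unit => ( int ) => int => unit

[Ty [Base int] => [Ty [Base unit] => [Ty [Base ( [Ty [Base int]] )] => [Ty [Base int] => [Ty [Base unit]]]]]]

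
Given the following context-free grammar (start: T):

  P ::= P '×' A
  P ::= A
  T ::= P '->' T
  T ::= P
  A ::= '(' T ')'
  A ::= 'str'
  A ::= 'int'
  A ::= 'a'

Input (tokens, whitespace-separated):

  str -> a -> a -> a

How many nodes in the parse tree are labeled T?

4

[T [P [A str]] -> [T [P [A a]] -> [T [P [A a]] -> [T [P [A a]]]]]]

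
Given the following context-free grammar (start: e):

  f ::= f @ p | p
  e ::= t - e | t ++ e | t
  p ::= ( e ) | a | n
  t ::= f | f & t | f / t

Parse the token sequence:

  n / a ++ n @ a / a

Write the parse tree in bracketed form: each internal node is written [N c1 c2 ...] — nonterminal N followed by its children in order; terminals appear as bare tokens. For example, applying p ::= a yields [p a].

e
t ++ e
f / t ++ e
p / t ++ e
n / t ++ e
n / f ++ e
n / p ++ e
n / a ++ e
n / a ++ t
n / a ++ f / t
n / a ++ f @ p / t
n / a ++ p @ p / t
n / a ++ n @ p / t
n / a ++ n @ a / t
n / a ++ n @ a / f
n / a ++ n @ a / p
n / a ++ n @ a / a

[e [t [f [p n]] / [t [f [p a]]]] ++ [e [t [f [f [p n]] @ [p a]] / [t [f [p a]]]]]]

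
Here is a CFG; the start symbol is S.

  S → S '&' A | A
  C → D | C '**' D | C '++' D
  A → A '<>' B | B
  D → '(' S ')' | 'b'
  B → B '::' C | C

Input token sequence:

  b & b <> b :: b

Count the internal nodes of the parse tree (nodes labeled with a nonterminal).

[S [S [A [B [C [D b]]]]] & [A [A [B [C [D b]]]] <> [B [B [C [D b]]] :: [C [D b]]]]]

17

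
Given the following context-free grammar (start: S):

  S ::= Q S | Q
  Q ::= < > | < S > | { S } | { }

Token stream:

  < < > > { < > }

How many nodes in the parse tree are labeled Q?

4

[S [Q < [S [Q < >]] >] [S [Q { [S [Q < >]] }]]]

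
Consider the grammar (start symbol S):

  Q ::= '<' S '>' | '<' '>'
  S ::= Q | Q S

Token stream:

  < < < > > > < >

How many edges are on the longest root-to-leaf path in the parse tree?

6

[S [Q < [S [Q < [S [Q < >]] >]] >] [S [Q < >]]]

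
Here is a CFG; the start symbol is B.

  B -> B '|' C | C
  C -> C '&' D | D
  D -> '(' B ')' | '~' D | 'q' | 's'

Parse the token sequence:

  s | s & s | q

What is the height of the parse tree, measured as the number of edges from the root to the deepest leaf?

[B [B [B [C [D s]]] | [C [C [D s]] & [D s]]] | [C [D q]]]

5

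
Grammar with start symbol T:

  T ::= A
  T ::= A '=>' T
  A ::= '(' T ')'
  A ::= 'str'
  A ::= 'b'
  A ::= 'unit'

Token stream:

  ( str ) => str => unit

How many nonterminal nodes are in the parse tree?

8

[T [A ( [T [A str]] )] => [T [A str] => [T [A unit]]]]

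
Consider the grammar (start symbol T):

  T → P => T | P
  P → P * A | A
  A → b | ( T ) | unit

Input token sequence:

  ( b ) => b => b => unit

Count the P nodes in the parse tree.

[T [P [A ( [T [P [A b]]] )]] => [T [P [A b]] => [T [P [A b]] => [T [P [A unit]]]]]]

5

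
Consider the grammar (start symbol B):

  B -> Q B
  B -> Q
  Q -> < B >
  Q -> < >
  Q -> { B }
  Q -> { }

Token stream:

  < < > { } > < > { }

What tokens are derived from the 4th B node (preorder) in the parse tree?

< > { }

[B [Q < [B [Q < >] [B [Q { }]]] >] [B [Q < >] [B [Q { }]]]]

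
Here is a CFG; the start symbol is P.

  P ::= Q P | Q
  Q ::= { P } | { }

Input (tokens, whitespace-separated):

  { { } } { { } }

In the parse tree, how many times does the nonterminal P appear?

4

[P [Q { [P [Q { }]] }] [P [Q { [P [Q { }]] }]]]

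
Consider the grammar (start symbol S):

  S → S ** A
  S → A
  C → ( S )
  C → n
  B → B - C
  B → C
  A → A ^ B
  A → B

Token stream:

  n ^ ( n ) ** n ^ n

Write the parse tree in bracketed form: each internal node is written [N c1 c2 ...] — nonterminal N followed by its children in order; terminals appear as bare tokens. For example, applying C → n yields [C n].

[S [S [A [A [B [C n]]] ^ [B [C ( [S [A [B [C n]]]] )]]]] ** [A [A [B [C n]]] ^ [B [C n]]]]

S
S ** A
A ** A
A ^ B ** A
B ^ B ** A
C ^ B ** A
n ^ B ** A
n ^ C ** A
n ^ ( S ) ** A
n ^ ( A ) ** A
n ^ ( B ) ** A
n ^ ( C ) ** A
n ^ ( n ) ** A
n ^ ( n ) ** A ^ B
n ^ ( n ) ** B ^ B
n ^ ( n ) ** C ^ B
n ^ ( n ) ** n ^ B
n ^ ( n ) ** n ^ C
n ^ ( n ) ** n ^ n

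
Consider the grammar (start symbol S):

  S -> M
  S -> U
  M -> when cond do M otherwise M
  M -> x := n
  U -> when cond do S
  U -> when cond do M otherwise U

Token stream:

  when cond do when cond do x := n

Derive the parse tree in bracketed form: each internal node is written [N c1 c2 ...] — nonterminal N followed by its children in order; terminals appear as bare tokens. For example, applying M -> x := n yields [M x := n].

[S [U when cond do [S [U when cond do [S [M x := n]]]]]]

S
U
when cond do S
when cond do U
when cond do when cond do S
when cond do when cond do M
when cond do when cond do x := n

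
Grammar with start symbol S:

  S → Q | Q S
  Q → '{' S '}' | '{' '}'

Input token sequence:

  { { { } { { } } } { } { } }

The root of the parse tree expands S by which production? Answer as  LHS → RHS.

S → Q

[S [Q { [S [Q { [S [Q { }] [S [Q { [S [Q { }]] }]]] }] [S [Q { }] [S [Q { }]]]] }]]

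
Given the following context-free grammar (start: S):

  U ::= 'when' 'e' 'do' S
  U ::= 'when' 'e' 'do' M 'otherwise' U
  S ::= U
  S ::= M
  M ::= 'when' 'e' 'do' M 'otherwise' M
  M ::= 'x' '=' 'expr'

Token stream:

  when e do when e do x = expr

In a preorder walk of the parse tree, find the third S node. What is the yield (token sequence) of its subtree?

x = expr

[S [U when e do [S [U when e do [S [M x = expr]]]]]]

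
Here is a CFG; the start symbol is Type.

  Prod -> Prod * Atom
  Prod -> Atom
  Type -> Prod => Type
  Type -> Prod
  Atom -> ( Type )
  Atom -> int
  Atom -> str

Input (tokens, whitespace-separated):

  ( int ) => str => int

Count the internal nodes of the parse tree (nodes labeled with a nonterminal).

[Type [Prod [Atom ( [Type [Prod [Atom int]]] )]] => [Type [Prod [Atom str]] => [Type [Prod [Atom int]]]]]

12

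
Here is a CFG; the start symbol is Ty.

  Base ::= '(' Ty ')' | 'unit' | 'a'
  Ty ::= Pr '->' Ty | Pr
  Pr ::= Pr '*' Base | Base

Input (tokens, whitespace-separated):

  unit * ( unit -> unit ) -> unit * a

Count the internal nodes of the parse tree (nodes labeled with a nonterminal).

[Ty [Pr [Pr [Base unit]] * [Base ( [Ty [Pr [Base unit]] -> [Ty [Pr [Base unit]]]] )]] -> [Ty [Pr [Pr [Base unit]] * [Base a]]]]

16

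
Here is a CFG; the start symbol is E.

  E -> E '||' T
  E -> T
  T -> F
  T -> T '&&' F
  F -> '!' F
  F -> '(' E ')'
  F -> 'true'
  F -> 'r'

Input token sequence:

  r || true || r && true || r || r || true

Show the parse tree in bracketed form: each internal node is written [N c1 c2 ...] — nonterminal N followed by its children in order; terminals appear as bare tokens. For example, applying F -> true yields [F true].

[E [E [E [E [E [E [T [F r]]] || [T [F true]]] || [T [T [F r]] && [F true]]] || [T [F r]]] || [T [F r]]] || [T [F true]]]

E
E || T
E || T || T
E || T || T || T
E || T || T || T || T
E || T || T || T || T || T
T || T || T || T || T || T
F || T || T || T || T || T
r || T || T || T || T || T
r || F || T || T || T || T
r || true || T || T || T || T
r || true || T && F || T || T || T
r || true || F && F || T || T || T
r || true || r && F || T || T || T
r || true || r && true || T || T || T
r || true || r && true || F || T || T
r || true || r && true || r || T || T
r || true || r && true || r || F || T
r || true || r && true || r || r || T
r || true || r && true || r || r || F
r || true || r && true || r || r || true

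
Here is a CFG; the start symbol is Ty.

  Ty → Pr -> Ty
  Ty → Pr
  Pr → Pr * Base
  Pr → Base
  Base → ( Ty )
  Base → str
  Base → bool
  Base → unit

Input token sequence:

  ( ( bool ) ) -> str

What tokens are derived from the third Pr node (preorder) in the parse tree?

bool

[Ty [Pr [Base ( [Ty [Pr [Base ( [Ty [Pr [Base bool]]] )]]] )]] -> [Ty [Pr [Base str]]]]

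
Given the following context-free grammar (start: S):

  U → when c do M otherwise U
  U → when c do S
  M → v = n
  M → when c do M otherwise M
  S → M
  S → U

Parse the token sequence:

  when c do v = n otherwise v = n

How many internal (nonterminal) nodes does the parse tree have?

[S [M when c do [M v = n] otherwise [M v = n]]]

4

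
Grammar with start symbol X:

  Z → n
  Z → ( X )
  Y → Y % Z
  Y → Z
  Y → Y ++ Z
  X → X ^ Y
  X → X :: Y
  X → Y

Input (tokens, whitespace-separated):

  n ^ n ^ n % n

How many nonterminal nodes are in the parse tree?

11

[X [X [X [Y [Z n]]] ^ [Y [Z n]]] ^ [Y [Y [Z n]] % [Z n]]]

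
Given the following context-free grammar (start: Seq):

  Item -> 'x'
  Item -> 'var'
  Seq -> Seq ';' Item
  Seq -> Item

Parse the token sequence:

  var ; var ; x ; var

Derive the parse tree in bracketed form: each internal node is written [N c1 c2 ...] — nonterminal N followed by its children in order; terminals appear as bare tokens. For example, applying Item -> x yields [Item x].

[Seq [Seq [Seq [Seq [Item var]] ; [Item var]] ; [Item x]] ; [Item var]]

Seq
Seq ; Item
Seq ; Item ; Item
Seq ; Item ; Item ; Item
Item ; Item ; Item ; Item
var ; Item ; Item ; Item
var ; var ; Item ; Item
var ; var ; x ; Item
var ; var ; x ; var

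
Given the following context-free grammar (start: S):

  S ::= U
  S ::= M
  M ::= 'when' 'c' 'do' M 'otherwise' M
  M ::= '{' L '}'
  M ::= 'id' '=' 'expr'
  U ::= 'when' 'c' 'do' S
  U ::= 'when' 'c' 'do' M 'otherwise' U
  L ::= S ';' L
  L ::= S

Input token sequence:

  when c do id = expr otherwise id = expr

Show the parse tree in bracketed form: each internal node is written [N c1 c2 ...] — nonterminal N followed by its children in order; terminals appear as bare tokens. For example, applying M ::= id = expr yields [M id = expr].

S
M
when c do M otherwise M
when c do id = expr otherwise M
when c do id = expr otherwise id = expr

[S [M when c do [M id = expr] otherwise [M id = expr]]]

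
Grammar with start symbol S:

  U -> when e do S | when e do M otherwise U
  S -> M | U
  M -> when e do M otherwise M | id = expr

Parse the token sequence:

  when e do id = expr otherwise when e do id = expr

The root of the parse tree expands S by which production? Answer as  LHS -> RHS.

S -> U

[S [U when e do [M id = expr] otherwise [U when e do [S [M id = expr]]]]]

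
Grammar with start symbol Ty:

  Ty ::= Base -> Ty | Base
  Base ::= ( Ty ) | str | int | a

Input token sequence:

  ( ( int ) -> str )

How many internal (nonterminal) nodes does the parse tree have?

8

[Ty [Base ( [Ty [Base ( [Ty [Base int]] )] -> [Ty [Base str]]] )]]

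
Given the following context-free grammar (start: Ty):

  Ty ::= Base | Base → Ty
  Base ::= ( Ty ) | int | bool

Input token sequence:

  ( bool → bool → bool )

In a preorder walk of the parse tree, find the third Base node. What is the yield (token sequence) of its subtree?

bool

[Ty [Base ( [Ty [Base bool] → [Ty [Base bool] → [Ty [Base bool]]]] )]]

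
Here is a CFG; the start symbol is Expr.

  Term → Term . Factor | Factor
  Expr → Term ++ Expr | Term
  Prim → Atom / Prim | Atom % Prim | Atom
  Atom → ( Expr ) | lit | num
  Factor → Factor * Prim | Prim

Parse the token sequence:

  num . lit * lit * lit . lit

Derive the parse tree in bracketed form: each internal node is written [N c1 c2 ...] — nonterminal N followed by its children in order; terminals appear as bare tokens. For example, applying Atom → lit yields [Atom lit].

[Expr [Term [Term [Term [Factor [Prim [Atom num]]]] . [Factor [Factor [Factor [Prim [Atom lit]]] * [Prim [Atom lit]]] * [Prim [Atom lit]]]] . [Factor [Prim [Atom lit]]]]]

Expr
Term
Term . Factor
Term . Factor . Factor
Factor . Factor . Factor
Prim . Factor . Factor
Atom . Factor . Factor
num . Factor . Factor
num . Factor * Prim . Factor
num . Factor * Prim * Prim . Factor
num . Prim * Prim * Prim . Factor
num . Atom * Prim * Prim . Factor
num . lit * Prim * Prim . Factor
num . lit * Atom * Prim . Factor
num . lit * lit * Prim . Factor
num . lit * lit * Atom . Factor
num . lit * lit * lit . Factor
num . lit * lit * lit . Prim
num . lit * lit * lit . Atom
num . lit * lit * lit . lit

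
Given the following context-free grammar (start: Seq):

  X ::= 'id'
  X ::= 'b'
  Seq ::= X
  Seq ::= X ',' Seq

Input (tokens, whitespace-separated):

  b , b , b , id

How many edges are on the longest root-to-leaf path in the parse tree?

[Seq [X b] , [Seq [X b] , [Seq [X b] , [Seq [X id]]]]]

5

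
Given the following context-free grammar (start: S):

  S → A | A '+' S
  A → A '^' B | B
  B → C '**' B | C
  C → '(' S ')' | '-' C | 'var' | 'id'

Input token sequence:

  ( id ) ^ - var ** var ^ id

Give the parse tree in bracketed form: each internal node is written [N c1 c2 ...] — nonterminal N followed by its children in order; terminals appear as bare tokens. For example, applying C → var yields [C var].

S
A
A ^ B
A ^ B ^ B
B ^ B ^ B
C ^ B ^ B
( S ) ^ B ^ B
( A ) ^ B ^ B
( B ) ^ B ^ B
( C ) ^ B ^ B
( id ) ^ B ^ B
( id ) ^ C ** B ^ B
( id ) ^ - C ** B ^ B
( id ) ^ - var ** B ^ B
( id ) ^ - var ** C ^ B
( id ) ^ - var ** var ^ B
( id ) ^ - var ** var ^ C
( id ) ^ - var ** var ^ id

[S [A [A [A [B [C ( [S [A [B [C id]]]] )]]] ^ [B [C - [C var]] ** [B [C var]]]] ^ [B [C id]]]]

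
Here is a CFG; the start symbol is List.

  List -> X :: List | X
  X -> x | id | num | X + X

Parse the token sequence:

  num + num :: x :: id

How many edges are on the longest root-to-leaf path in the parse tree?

4

[List [X [X num] + [X num]] :: [List [X x] :: [List [X id]]]]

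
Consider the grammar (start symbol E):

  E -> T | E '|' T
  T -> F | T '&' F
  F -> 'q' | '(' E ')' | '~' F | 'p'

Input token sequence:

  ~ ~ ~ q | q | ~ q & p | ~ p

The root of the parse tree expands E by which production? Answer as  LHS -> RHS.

E -> E '|' T

[E [E [E [E [T [F ~ [F ~ [F ~ [F q]]]]]] | [T [F q]]] | [T [T [F ~ [F q]]] & [F p]]] | [T [F ~ [F p]]]]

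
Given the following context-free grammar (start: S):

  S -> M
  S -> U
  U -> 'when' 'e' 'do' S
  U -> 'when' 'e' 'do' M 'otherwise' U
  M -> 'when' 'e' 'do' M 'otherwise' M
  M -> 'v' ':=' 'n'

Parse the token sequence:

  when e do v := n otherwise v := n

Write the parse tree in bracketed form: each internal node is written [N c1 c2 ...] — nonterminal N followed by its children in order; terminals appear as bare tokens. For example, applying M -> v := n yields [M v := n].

S
M
when e do M otherwise M
when e do v := n otherwise M
when e do v := n otherwise v := n

[S [M when e do [M v := n] otherwise [M v := n]]]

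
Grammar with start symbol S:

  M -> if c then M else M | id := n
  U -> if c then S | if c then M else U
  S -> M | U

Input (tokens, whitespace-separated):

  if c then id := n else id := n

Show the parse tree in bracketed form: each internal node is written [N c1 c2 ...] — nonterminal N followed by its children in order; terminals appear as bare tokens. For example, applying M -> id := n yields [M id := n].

S
M
if c then M else M
if c then id := n else M
if c then id := n else id := n

[S [M if c then [M id := n] else [M id := n]]]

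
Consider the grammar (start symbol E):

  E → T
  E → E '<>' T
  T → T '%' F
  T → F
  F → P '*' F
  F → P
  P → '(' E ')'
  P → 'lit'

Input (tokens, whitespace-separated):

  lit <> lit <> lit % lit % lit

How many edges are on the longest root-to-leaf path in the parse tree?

6

[E [E [E [T [F [P lit]]]] <> [T [F [P lit]]]] <> [T [T [T [F [P lit]]] % [F [P lit]]] % [F [P lit]]]]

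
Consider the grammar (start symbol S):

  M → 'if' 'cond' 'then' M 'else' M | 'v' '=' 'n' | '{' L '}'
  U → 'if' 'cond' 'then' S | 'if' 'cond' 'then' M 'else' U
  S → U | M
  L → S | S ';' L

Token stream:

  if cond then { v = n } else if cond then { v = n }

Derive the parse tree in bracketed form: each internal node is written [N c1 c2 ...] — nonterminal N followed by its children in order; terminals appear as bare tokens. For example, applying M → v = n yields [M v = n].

S
U
if cond then M else U
if cond then { L } else U
if cond then { S } else U
if cond then { M } else U
if cond then { v = n } else U
if cond then { v = n } else if cond then S
if cond then { v = n } else if cond then M
if cond then { v = n } else if cond then { L }
if cond then { v = n } else if cond then { S }
if cond then { v = n } else if cond then { M }
if cond then { v = n } else if cond then { v = n }

[S [U if cond then [M { [L [S [M v = n]]] }] else [U if cond then [S [M { [L [S [M v = n]]] }]]]]]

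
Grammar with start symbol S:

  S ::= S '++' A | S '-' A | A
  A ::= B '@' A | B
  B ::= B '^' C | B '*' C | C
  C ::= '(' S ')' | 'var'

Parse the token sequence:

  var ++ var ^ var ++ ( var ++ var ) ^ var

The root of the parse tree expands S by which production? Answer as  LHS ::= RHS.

S ::= S '++' A

[S [S [S [A [B [C var]]]] ++ [A [B [B [C var]] ^ [C var]]]] ++ [A [B [B [C ( [S [S [A [B [C var]]]] ++ [A [B [C var]]]] )]] ^ [C var]]]]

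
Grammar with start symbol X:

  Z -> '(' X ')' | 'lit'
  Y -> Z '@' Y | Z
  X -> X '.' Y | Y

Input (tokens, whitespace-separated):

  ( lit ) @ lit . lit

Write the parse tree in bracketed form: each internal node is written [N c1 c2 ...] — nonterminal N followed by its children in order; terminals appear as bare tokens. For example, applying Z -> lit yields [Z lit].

[X [X [Y [Z ( [X [Y [Z lit]]] )] @ [Y [Z lit]]]] . [Y [Z lit]]]

X
X . Y
Y . Y
Z @ Y . Y
( X ) @ Y . Y
( Y ) @ Y . Y
( Z ) @ Y . Y
( lit ) @ Y . Y
( lit ) @ Z . Y
( lit ) @ lit . Y
( lit ) @ lit . Z
( lit ) @ lit . lit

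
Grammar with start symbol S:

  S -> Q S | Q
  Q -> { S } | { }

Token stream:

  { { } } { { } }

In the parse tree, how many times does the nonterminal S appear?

4

[S [Q { [S [Q { }]] }] [S [Q { [S [Q { }]] }]]]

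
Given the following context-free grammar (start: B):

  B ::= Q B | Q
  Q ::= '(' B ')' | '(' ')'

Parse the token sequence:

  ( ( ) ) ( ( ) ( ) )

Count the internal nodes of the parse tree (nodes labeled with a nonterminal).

[B [Q ( [B [Q ( )]] )] [B [Q ( [B [Q ( )] [B [Q ( )]]] )]]]

10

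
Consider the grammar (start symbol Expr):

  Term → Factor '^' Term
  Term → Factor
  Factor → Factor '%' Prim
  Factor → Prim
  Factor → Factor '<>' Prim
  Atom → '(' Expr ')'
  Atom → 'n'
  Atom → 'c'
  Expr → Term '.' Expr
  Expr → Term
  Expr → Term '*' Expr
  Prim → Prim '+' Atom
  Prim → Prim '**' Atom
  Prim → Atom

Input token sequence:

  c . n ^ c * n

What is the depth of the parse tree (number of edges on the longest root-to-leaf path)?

[Expr [Term [Factor [Prim [Atom c]]]] . [Expr [Term [Factor [Prim [Atom n]]] ^ [Term [Factor [Prim [Atom c]]]]] * [Expr [Term [Factor [Prim [Atom n]]]]]]]

7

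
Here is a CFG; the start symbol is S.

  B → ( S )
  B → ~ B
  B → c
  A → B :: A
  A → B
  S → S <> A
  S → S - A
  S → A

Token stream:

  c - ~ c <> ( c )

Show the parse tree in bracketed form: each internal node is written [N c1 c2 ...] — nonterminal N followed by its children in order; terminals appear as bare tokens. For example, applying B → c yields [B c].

[S [S [S [A [B c]]] - [A [B ~ [B c]]]] <> [A [B ( [S [A [B c]]] )]]]

S
S <> A
S - A <> A
A - A <> A
B - A <> A
c - A <> A
c - B <> A
c - ~ B <> A
c - ~ c <> A
c - ~ c <> B
c - ~ c <> ( S )
c - ~ c <> ( A )
c - ~ c <> ( B )
c - ~ c <> ( c )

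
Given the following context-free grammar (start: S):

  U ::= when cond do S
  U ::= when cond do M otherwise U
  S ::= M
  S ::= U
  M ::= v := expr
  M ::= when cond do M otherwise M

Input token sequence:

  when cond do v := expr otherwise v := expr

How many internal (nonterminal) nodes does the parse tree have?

[S [M when cond do [M v := expr] otherwise [M v := expr]]]

4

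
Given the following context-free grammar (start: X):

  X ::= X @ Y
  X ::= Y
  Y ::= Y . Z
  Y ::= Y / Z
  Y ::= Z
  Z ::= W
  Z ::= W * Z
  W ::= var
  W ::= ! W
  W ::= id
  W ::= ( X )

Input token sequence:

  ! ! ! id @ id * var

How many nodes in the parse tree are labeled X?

2

[X [X [Y [Z [W ! [W ! [W ! [W id]]]]]]] @ [Y [Z [W id] * [Z [W var]]]]]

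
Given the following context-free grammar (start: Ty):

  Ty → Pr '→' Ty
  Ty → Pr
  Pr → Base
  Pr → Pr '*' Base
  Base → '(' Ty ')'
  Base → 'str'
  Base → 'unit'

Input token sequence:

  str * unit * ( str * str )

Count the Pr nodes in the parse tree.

5

[Ty [Pr [Pr [Pr [Base str]] * [Base unit]] * [Base ( [Ty [Pr [Pr [Base str]] * [Base str]]] )]]]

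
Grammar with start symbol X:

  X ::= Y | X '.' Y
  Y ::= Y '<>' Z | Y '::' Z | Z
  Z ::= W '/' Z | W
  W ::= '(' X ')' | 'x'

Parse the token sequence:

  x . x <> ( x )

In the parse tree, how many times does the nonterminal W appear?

[X [X [Y [Z [W x]]]] . [Y [Y [Z [W x]]] <> [Z [W ( [X [Y [Z [W x]]]] )]]]]

4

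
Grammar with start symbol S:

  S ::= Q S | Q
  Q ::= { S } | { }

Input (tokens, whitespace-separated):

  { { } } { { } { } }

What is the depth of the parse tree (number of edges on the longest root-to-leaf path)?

6

[S [Q { [S [Q { }]] }] [S [Q { [S [Q { }] [S [Q { }]]] }]]]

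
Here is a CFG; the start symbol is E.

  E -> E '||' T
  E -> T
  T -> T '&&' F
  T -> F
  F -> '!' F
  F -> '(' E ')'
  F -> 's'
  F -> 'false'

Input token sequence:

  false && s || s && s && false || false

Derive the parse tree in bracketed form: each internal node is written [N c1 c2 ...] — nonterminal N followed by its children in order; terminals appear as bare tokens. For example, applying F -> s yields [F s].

E
E || T
E || T || T
T || T || T
T && F || T || T
F && F || T || T
false && F || T || T
false && s || T || T
false && s || T && F || T
false && s || T && F && F || T
false && s || F && F && F || T
false && s || s && F && F || T
false && s || s && s && F || T
false && s || s && s && false || T
false && s || s && s && false || F
false && s || s && s && false || false

[E [E [E [T [T [F false]] && [F s]]] || [T [T [T [F s]] && [F s]] && [F false]]] || [T [F false]]]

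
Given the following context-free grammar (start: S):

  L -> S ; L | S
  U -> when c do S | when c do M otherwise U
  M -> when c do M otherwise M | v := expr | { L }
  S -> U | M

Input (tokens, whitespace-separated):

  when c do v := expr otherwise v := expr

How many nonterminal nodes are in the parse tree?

4

[S [M when c do [M v := expr] otherwise [M v := expr]]]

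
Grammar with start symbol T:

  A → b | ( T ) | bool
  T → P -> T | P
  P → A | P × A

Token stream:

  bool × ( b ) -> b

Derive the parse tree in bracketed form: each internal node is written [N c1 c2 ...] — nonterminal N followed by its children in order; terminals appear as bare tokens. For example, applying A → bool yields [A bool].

[T [P [P [A bool]] × [A ( [T [P [A b]]] )]] -> [T [P [A b]]]]

T
P -> T
P × A -> T
A × A -> T
bool × A -> T
bool × ( T ) -> T
bool × ( P ) -> T
bool × ( A ) -> T
bool × ( b ) -> T
bool × ( b ) -> P
bool × ( b ) -> A
bool × ( b ) -> b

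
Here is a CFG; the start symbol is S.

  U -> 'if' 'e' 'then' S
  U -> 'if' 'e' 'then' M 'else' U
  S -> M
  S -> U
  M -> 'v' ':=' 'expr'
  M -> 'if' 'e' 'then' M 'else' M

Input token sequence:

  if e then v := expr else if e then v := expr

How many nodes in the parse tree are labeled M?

[S [U if e then [M v := expr] else [U if e then [S [M v := expr]]]]]

2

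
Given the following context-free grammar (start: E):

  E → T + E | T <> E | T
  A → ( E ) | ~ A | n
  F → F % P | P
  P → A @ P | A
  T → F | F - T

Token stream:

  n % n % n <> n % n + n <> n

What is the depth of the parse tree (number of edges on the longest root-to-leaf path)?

[E [T [F [F [F [P [A n]]] % [P [A n]]] % [P [A n]]]] <> [E [T [F [F [P [A n]]] % [P [A n]]]] + [E [T [F [P [A n]]]] <> [E [T [F [P [A n]]]]]]]]

8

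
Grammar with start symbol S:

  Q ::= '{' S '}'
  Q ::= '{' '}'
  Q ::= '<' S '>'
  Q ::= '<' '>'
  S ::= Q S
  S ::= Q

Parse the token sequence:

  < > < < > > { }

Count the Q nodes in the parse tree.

4

[S [Q < >] [S [Q < [S [Q < >]] >] [S [Q { }]]]]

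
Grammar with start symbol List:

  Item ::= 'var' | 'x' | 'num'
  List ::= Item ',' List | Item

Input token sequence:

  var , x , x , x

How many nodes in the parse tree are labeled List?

[List [Item var] , [List [Item x] , [List [Item x] , [List [Item x]]]]]

4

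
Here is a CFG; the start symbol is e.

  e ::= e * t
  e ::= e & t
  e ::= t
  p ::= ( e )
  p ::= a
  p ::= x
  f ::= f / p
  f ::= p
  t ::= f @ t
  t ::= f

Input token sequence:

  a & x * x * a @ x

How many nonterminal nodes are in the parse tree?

[e [e [e [e [t [f [p a]]]] & [t [f [p x]]]] * [t [f [p x]]]] * [t [f [p a]] @ [t [f [p x]]]]]

19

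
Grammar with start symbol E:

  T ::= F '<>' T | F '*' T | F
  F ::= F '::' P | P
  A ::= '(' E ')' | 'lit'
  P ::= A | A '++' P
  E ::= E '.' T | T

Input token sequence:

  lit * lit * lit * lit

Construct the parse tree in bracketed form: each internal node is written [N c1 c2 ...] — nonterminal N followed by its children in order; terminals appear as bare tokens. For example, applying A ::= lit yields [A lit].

E
T
F * T
P * T
A * T
lit * T
lit * F * T
lit * P * T
lit * A * T
lit * lit * T
lit * lit * F * T
lit * lit * P * T
lit * lit * A * T
lit * lit * lit * T
lit * lit * lit * F
lit * lit * lit * P
lit * lit * lit * A
lit * lit * lit * lit

[E [T [F [P [A lit]]] * [T [F [P [A lit]]] * [T [F [P [A lit]]] * [T [F [P [A lit]]]]]]]]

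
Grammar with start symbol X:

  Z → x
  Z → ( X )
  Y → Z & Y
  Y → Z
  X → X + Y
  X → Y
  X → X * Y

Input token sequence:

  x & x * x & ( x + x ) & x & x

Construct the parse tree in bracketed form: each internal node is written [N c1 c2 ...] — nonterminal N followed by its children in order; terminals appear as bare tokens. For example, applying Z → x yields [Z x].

X
X * Y
Y * Y
Z & Y * Y
x & Y * Y
x & Z * Y
x & x * Y
x & x * Z & Y
x & x * x & Y
x & x * x & Z & Y
x & x * x & ( X ) & Y
x & x * x & ( X + Y ) & Y
x & x * x & ( Y + Y ) & Y
x & x * x & ( Z + Y ) & Y
x & x * x & ( x + Y ) & Y
x & x * x & ( x + Z ) & Y
x & x * x & ( x + x ) & Y
x & x * x & ( x + x ) & Z & Y
x & x * x & ( x + x ) & x & Y
x & x * x & ( x + x ) & x & Z
x & x * x & ( x + x ) & x & x

[X [X [Y [Z x] & [Y [Z x]]]] * [Y [Z x] & [Y [Z ( [X [X [Y [Z x]]] + [Y [Z x]]] )] & [Y [Z x] & [Y [Z x]]]]]]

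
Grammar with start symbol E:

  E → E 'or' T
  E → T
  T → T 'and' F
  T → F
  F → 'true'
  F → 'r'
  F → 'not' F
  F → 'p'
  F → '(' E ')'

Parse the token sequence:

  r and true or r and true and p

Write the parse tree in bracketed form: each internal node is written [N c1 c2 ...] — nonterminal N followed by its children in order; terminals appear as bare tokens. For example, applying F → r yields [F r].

[E [E [T [T [F r]] and [F true]]] or [T [T [T [F r]] and [F true]] and [F p]]]

E
E or T
T or T
T and F or T
F and F or T
r and F or T
r and true or T
r and true or T and F
r and true or T and F and F
r and true or F and F and F
r and true or r and F and F
r and true or r and true and F
r and true or r and true and p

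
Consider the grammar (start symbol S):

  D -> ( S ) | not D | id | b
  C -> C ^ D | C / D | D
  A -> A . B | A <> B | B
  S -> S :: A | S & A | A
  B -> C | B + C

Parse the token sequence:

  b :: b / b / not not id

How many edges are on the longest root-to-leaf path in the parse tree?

7

[S [S [A [B [C [D b]]]]] :: [A [B [C [C [C [D b]] / [D b]] / [D not [D not [D id]]]]]]]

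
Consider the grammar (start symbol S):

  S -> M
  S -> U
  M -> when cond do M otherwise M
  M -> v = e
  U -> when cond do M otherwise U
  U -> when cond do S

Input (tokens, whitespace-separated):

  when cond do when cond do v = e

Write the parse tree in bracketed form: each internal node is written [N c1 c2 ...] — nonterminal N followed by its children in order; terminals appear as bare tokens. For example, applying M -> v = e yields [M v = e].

S
U
when cond do S
when cond do U
when cond do when cond do S
when cond do when cond do M
when cond do when cond do v = e

[S [U when cond do [S [U when cond do [S [M v = e]]]]]]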